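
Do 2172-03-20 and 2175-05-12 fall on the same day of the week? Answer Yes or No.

From Mar 20, 2172 to May 12, 2175 is 1148 days.
1148 mod 7 = 0, so they are the same weekday.
(Mar 20, 2172 is a Friday; May 12, 2175 is a Friday.)

Yes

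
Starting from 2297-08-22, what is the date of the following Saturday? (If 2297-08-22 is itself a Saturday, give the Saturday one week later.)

August 28, 2297

Aug 22, 2297 is a Sunday.
From Sunday to the next Saturday is 6 days.
Aug 22, 2297 + 6 = Aug 28, 2297.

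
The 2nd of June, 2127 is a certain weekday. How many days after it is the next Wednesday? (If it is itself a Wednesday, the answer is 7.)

Jun 2, 2127 is a Monday.
From Monday to the next Wednesday is 2 days.

2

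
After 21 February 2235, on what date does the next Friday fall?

Feb 21, 2235 is a Saturday.
From Saturday to the next Friday is 6 days.
Feb 21, 2235 + 6 = Feb 27, 2235.

February 27, 2235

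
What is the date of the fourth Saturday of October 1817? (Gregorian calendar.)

October 25, 1817

October 1, 1817 is a Wednesday.
The first Saturday is therefore October 4 (3 days later).
The fourth Saturday is 4 + 3×7 = October 25.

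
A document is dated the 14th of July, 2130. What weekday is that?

Doomsday rule: the anchor day for the 2100s is Sunday. For year 30: 30÷12 = 2 r 6, and 6÷4 = 1, so 2+6+1 = 9.
Sunday + 9 ≡ Tuesday — that's 2130's doomsday.
In July the doomsday date is Jul 11.
Jul 14 is 3 days after Jul 11; 3 mod 7 = 3, so Tuesday + 3 = Friday.

Friday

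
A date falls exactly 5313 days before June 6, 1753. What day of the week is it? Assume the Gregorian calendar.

Jun 6, 1753 is a Wednesday.
5313 mod 7 = 0, so 5313 days before a Wednesday is Wednesday − 0 = Wednesday.

Wednesday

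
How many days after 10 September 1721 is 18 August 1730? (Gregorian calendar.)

Sep 10, 1721 → Sep 10, 1722: 365 days.
Sep 10, 1722 → Sep 10, 1723: 365 days.
Sep 10, 1723 → Sep 10, 1724: 366 days (Feb 29, 1724 is in that span).
Sep 10, 1724 → Sep 10, 1725: 365 days.
Sep 10, 1725 → Sep 10, 1726: 365 days.
Sep 10, 1726 → Sep 10, 1727: 365 days.
Sep 10, 1727 → Sep 10, 1728: 366 days (Feb 29, 1728 is in that span).
Sep 10, 1728 → Sep 10, 1729: 365 days.
Sep 10, 1729 → Oct 10, 1729: 30 days (September has 30).
Oct 10, 1729 → Nov 10, 1729: 31 days (October has 31).
Nov 10, 1729 → Dec 10, 1729: 30 days (November has 30).
Dec 10, 1729 → Jan 10, 1730: 31 days (December has 31).
Jan 10, 1730 → Feb 10, 1730: 31 days (January has 31).
Feb 10, 1730 → Mar 10, 1730: 28 days (February has 28).
Mar 10, 1730 → Apr 10, 1730: 31 days (March has 31).
Apr 10, 1730 → May 10, 1730: 30 days (April has 30).
May 10, 1730 → Jun 10, 1730: 31 days (May has 31).
Jun 10, 1730 → Jul 10, 1730: 30 days (June has 30).
Jul 10, 1730 → Aug 10, 1730: 31 days (July has 31).
Aug 10, 1730 → Aug 18, 1730: 8 days.
Total: 3264 days.

3264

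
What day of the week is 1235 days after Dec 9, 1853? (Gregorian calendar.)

Monday

First find the weekday of Dec 9, 1853. Doomsday rule: the anchor day for the 1800s is Friday. For year 53: 53÷12 = 4 r 5, and 5÷4 = 1, so 4+5+1 = 10.
Friday + 10 ≡ Monday — that's 1853's doomsday.
In December the doomsday date is Dec 12.
Dec 9 is 3 days before Dec 12; 3 mod 7 = 3, so Monday − 3 = Friday.
1235 mod 7 = 3, so 1235 days after a Friday is Friday + 3 = Monday.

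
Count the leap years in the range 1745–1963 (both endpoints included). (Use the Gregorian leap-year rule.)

52

Multiples of 4 in [1745,1963]: 54.
Of those, multiples of 100: 2 (not leap unless ÷400).
Multiples of 400: 0.
Leap years = 54 − 2 + 0 = 52.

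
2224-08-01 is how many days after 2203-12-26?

7524

Dec 26, 2203 → Dec 26, 2204: 366 days (Feb 29, 2204 is in that span).
Dec 26, 2204 → Dec 26, 2205: 365 days.
Dec 26, 2205 → Dec 26, 2206: 365 days.
Dec 26, 2206 → Dec 26, 2207: 365 days.
Dec 26, 2207 → Dec 26, 2208: 366 days (Feb 29, 2208 is in that span).
Dec 26, 2208 → Dec 26, 2209: 365 days.
Dec 26, 2209 → Dec 26, 2210: 365 days.
Dec 26, 2210 → Dec 26, 2211: 365 days.
Dec 26, 2211 → Dec 26, 2212: 366 days (Feb 29, 2212 is in that span).
Dec 26, 2212 → Dec 26, 2213: 365 days.
Dec 26, 2213 → Dec 26, 2214: 365 days.
Dec 26, 2214 → Dec 26, 2215: 365 days.
Dec 26, 2215 → Dec 26, 2216: 366 days (Feb 29, 2216 is in that span).
Dec 26, 2216 → Dec 26, 2217: 365 days.
Dec 26, 2217 → Dec 26, 2218: 365 days.
Dec 26, 2218 → Dec 26, 2219: 365 days.
Dec 26, 2219 → Dec 26, 2220: 366 days (Feb 29, 2220 is in that span).
Dec 26, 2220 → Dec 26, 2221: 365 days.
Dec 26, 2221 → Dec 26, 2222: 365 days.
Dec 26, 2222 → Dec 26, 2223: 365 days.
Dec 26, 2223 → Jan 26, 2224: 31 days (December has 31).
Jan 26, 2224 → Feb 26, 2224: 31 days (January has 31).
Feb 26, 2224 → Mar 26, 2224: 29 days (February has 29).
Mar 26, 2224 → Apr 26, 2224: 31 days (March has 31).
Apr 26, 2224 → May 26, 2224: 30 days (April has 30).
May 26, 2224 → Jun 26, 2224: 31 days (May has 31).
Jun 26, 2224 → Jul 26, 2224: 30 days (June has 30).
Jul 26, 2224 → Aug 1, 2224: 6 days.
Total: 7524 days.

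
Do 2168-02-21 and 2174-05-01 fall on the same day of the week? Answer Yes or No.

From Feb 21, 2168 to May 1, 2174 is 2261 days.
2261 mod 7 = 0, so they are the same weekday.
(Feb 21, 2168 is a Sunday; May 1, 2174 is a Sunday.)

Yes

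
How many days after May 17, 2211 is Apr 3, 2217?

2148

May 17, 2211 → May 17, 2212: 366 days (Feb 29, 2212 is in that span).
May 17, 2212 → May 17, 2213: 365 days.
May 17, 2213 → May 17, 2214: 365 days.
May 17, 2214 → May 17, 2215: 365 days.
May 17, 2215 → May 17, 2216: 366 days (Feb 29, 2216 is in that span).
May 17, 2216 → Jun 17, 2216: 31 days (May has 31).
Jun 17, 2216 → Jul 17, 2216: 30 days (June has 30).
Jul 17, 2216 → Aug 17, 2216: 31 days (July has 31).
Aug 17, 2216 → Sep 17, 2216: 31 days (August has 31).
Sep 17, 2216 → Oct 17, 2216: 30 days (September has 30).
Oct 17, 2216 → Nov 17, 2216: 31 days (October has 31).
Nov 17, 2216 → Dec 17, 2216: 30 days (November has 30).
Dec 17, 2216 → Jan 17, 2217: 31 days (December has 31).
Jan 17, 2217 → Feb 17, 2217: 31 days (January has 31).
Feb 17, 2217 → Mar 17, 2217: 28 days (February has 28).
Mar 17, 2217 → Apr 3, 2217: 17 days.
Total: 2148 days.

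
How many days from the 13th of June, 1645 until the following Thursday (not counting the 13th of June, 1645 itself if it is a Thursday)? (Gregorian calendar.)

Jun 13, 1645 is a Tuesday.
From Tuesday to the next Thursday is 2 days.

2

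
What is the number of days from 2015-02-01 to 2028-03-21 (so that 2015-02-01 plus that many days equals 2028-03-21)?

Feb 1, 2015 → Feb 1, 2016: 365 days.
Feb 1, 2016 → Feb 1, 2017: 366 days (Feb 29, 2016 is in that span).
Feb 1, 2017 → Feb 1, 2018: 365 days.
Feb 1, 2018 → Feb 1, 2019: 365 days.
Feb 1, 2019 → Feb 1, 2020: 365 days.
Feb 1, 2020 → Feb 1, 2021: 366 days (Feb 29, 2020 is in that span).
Feb 1, 2021 → Feb 1, 2022: 365 days.
Feb 1, 2022 → Feb 1, 2023: 365 days.
Feb 1, 2023 → Feb 1, 2024: 365 days.
Feb 1, 2024 → Feb 1, 2025: 366 days (Feb 29, 2024 is in that span).
Feb 1, 2025 → Feb 1, 2026: 365 days.
Feb 1, 2026 → Feb 1, 2027: 365 days.
Feb 1, 2027 → Feb 1, 2028: 365 days.
Feb 1, 2028 → Mar 1, 2028: 29 days (February has 29).
Mar 1, 2028 → Mar 21, 2028: 20 days.
Total: 4797 days.

4797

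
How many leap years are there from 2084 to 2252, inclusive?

41

Multiples of 4 in [2084,2252]: 43.
Of those, multiples of 100: 2 (not leap unless ÷400).
Multiples of 400: 0.
Leap years = 43 − 2 + 0 = 41.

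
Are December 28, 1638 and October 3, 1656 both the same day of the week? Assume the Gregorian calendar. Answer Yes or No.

From Dec 28, 1638 to Oct 3, 1656 is 6489 days.
6489 mod 7 = 0, so they are the same weekday.
(Dec 28, 1638 is a Tuesday; Oct 3, 1656 is a Tuesday.)

Yes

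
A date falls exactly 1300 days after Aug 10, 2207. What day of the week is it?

Saturday

Aug 10, 2207 is a Monday.
1300 mod 7 = 5, so 1300 days after a Monday is Monday + 5 = Saturday.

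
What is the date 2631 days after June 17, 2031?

August 30, 2038

+366 (one year; includes Feb 29, 2032) → Jun 17, 2032 (2265 left).
+365 (one year) → Jun 17, 2033 (1900 left).
+365 (one year) → Jun 17, 2034 (1535 left).
+365 (one year) → Jun 17, 2035 (1170 left).
+366 (one year; includes Feb 29, 2036) → Jun 17, 2036 (804 left).
+365 (one year) → Jun 17, 2037 (439 left).
+365 (one year) → Jun 17, 2038 (74 left).
Jun has 30 days: +14 → Jul 1, 2038 (60 left).
Jul has 31 days: +31 → Aug 1, 2038 (29 left).
+29 → Aug 30, 2038.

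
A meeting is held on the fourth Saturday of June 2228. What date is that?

June 28, 2228

June 1, 2228 is a Sunday.
The first Saturday is therefore June 7 (6 days later).
The fourth Saturday is 7 + 3×7 = June 28.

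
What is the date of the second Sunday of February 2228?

February 1, 2228 is a Friday.
The first Sunday is therefore February 3 (2 days later).
The second Sunday is 3 + 1×7 = February 10.

February 10, 2228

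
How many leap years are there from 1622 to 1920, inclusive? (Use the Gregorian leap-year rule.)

72

Multiples of 4 in [1622,1920]: 75.
Of those, multiples of 100: 3 (not leap unless ÷400).
Multiples of 400: 0.
Leap years = 75 − 3 + 0 = 72.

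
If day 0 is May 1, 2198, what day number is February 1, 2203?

1736

May 1, 2198 → May 1, 2199: 365 days.
May 1, 2199 → May 1, 2200: 365 days.
May 1, 2200 → May 1, 2201: 365 days.
May 1, 2201 → May 1, 2202: 365 days.
May 1, 2202 → Jun 1, 2202: 31 days (May has 31).
Jun 1, 2202 → Jul 1, 2202: 30 days (June has 30).
Jul 1, 2202 → Aug 1, 2202: 31 days (July has 31).
Aug 1, 2202 → Sep 1, 2202: 31 days (August has 31).
Sep 1, 2202 → Oct 1, 2202: 30 days (September has 30).
Oct 1, 2202 → Nov 1, 2202: 31 days (October has 31).
Nov 1, 2202 → Dec 1, 2202: 30 days (November has 30).
Dec 1, 2202 → Jan 1, 2203: 31 days (December has 31).
Jan 1, 2203 → Feb 1, 2203: 31 days.
Total: 1736 days.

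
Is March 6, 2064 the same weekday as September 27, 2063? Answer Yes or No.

Yes

From Sep 27, 2063 to Mar 6, 2064 is 161 days.
161 mod 7 = 0, so they are the same weekday.
(Sep 27, 2063 is a Thursday; Mar 6, 2064 is a Thursday.)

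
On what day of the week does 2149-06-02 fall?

Monday

Doomsday rule: the anchor day for the 2100s is Sunday. For year 49: 49÷12 = 4 r 1, and 1÷4 = 0, so 4+1+0 = 5.
Sunday + 5 ≡ Friday — that's 2149's doomsday.
In June the doomsday date is Jun 6.
Jun 2 is 4 days before Jun 6; 4 mod 7 = 4, so Friday − 4 = Monday.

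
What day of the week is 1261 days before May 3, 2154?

Thursday

First find the weekday of May 3, 2154. Doomsday rule: the anchor day for the 2100s is Sunday. For year 54: 54÷12 = 4 r 6, and 6÷4 = 1, so 4+6+1 = 11.
Sunday + 11 ≡ Thursday — that's 2154's doomsday.
In May the doomsday date is May 9.
May 3 is 6 days before May 9; 6 mod 7 = 6, so Thursday − 6 = Friday.
1261 mod 7 = 1, so 1261 days before a Friday is Friday − 1 = Thursday.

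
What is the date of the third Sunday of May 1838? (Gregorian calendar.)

May 20, 1838

May 1, 1838 is a Tuesday.
The first Sunday is therefore May 6 (5 days later).
The third Sunday is 6 + 2×7 = May 20.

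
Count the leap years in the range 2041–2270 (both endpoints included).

55

Multiples of 4 in [2041,2270]: 57.
Of those, multiples of 100: 2 (not leap unless ÷400).
Multiples of 400: 0.
Leap years = 57 − 2 + 0 = 55.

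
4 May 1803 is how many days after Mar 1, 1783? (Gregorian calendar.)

7368

Mar 1, 1783 → Mar 1, 1784: 366 days (Feb 29, 1784 is in that span).
Mar 1, 1784 → Mar 1, 1785: 365 days.
Mar 1, 1785 → Mar 1, 1786: 365 days.
Mar 1, 1786 → Mar 1, 1787: 365 days.
Mar 1, 1787 → Mar 1, 1788: 366 days (Feb 29, 1788 is in that span).
Mar 1, 1788 → Mar 1, 1789: 365 days.
Mar 1, 1789 → Mar 1, 1790: 365 days.
Mar 1, 1790 → Mar 1, 1791: 365 days.
Mar 1, 1791 → Mar 1, 1792: 366 days (Feb 29, 1792 is in that span).
Mar 1, 1792 → Mar 1, 1793: 365 days.
Mar 1, 1793 → Mar 1, 1794: 365 days.
Mar 1, 1794 → Mar 1, 1795: 365 days.
Mar 1, 1795 → Mar 1, 1796: 366 days (Feb 29, 1796 is in that span).
Mar 1, 1796 → Mar 1, 1797: 365 days.
Mar 1, 1797 → Mar 1, 1798: 365 days.
Mar 1, 1798 → Mar 1, 1799: 365 days.
Mar 1, 1799 → Mar 1, 1800: 365 days.
Mar 1, 1800 → Mar 1, 1801: 365 days.
Mar 1, 1801 → Mar 1, 1802: 365 days.
Mar 1, 1802 → Mar 1, 1803: 365 days.
Mar 1, 1803 → Apr 1, 1803: 31 days (March has 31).
Apr 1, 1803 → May 1, 1803: 30 days (April has 30).
May 1, 1803 → May 4, 1803: 3 days.
Total: 7368 days.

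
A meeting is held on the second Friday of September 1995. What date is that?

September 1, 1995 is a Friday.
The first Friday is therefore September 1 (same day).
The second Friday is 1 + 1×7 = September 8.

September 8, 1995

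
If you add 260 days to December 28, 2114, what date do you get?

Dec has 31 days: +4 → Jan 1, 2115 (256 left).
Jan has 31 days: +31 → Feb 1, 2115 (225 left).
Feb has 28 days: +28 → Mar 1, 2115 (197 left).
Mar has 31 days: +31 → Apr 1, 2115 (166 left).
Apr has 30 days: +30 → May 1, 2115 (136 left).
May has 31 days: +31 → Jun 1, 2115 (105 left).
Jun has 30 days: +30 → Jul 1, 2115 (75 left).
Jul has 31 days: +31 → Aug 1, 2115 (44 left).
Aug has 31 days: +31 → Sep 1, 2115 (13 left).
+13 → Sep 14, 2115.

September 14, 2115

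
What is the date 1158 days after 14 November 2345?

January 15, 2349

+365 (one year) → Nov 14, 2346 (793 left).
+365 (one year) → Nov 14, 2347 (428 left).
+366 (one year; includes Feb 29, 2348) → Nov 14, 2348 (62 left).
Nov has 30 days: +17 → Dec 1, 2348 (45 left).
Dec has 31 days: +31 → Jan 1, 2349 (14 left).
+14 → Jan 15, 2349.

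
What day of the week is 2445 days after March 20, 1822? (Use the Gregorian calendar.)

Friday

Mar 20, 1822 is a Wednesday.
2445 mod 7 = 2, so 2445 days after a Wednesday is Wednesday + 2 = Friday.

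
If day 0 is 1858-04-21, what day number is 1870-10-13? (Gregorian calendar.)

4558

Apr 21, 1858 → Apr 21, 1859: 365 days.
Apr 21, 1859 → Apr 21, 1860: 366 days (Feb 29, 1860 is in that span).
Apr 21, 1860 → Apr 21, 1861: 365 days.
Apr 21, 1861 → Apr 21, 1862: 365 days.
Apr 21, 1862 → Apr 21, 1863: 365 days.
Apr 21, 1863 → Apr 21, 1864: 366 days (Feb 29, 1864 is in that span).
Apr 21, 1864 → Apr 21, 1865: 365 days.
Apr 21, 1865 → Apr 21, 1866: 365 days.
Apr 21, 1866 → Apr 21, 1867: 365 days.
Apr 21, 1867 → Apr 21, 1868: 366 days (Feb 29, 1868 is in that span).
Apr 21, 1868 → Apr 21, 1869: 365 days.
Apr 21, 1869 → Apr 21, 1870: 365 days.
Apr 21, 1870 → May 21, 1870: 30 days (April has 30).
May 21, 1870 → Jun 21, 1870: 31 days (May has 31).
Jun 21, 1870 → Jul 21, 1870: 30 days (June has 30).
Jul 21, 1870 → Aug 21, 1870: 31 days (July has 31).
Aug 21, 1870 → Sep 21, 1870: 31 days (August has 31).
Sep 21, 1870 → Oct 13, 1870: 22 days.
Total: 4558 days.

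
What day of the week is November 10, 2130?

Doomsday rule: the anchor day for the 2100s is Sunday. For year 30: 30÷12 = 2 r 6, and 6÷4 = 1, so 2+6+1 = 9.
Sunday + 9 ≡ Tuesday — that's 2130's doomsday.
In November the doomsday date is Nov 7.
Nov 10 is 3 days after Nov 7; 3 mod 7 = 3, so Tuesday + 3 = Friday.

Friday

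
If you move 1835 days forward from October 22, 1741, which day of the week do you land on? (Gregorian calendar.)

Monday

Oct 22, 1741 is a Sunday.
1835 mod 7 = 1, so 1835 days after a Sunday is Sunday + 1 = Monday.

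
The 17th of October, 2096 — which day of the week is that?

Wednesday

Doomsday rule: the anchor day for the 2000s is Tuesday. For year 96: 96÷12 = 8 r 0, and 0÷4 = 0, so 8+0+0 = 8.
Tuesday + 8 ≡ Wednesday — that's 2096's doomsday.
In October the doomsday date is Oct 10.
Oct 17 is 7 days after Oct 10; 7 mod 7 = 0, so Wednesday + 0 = Wednesday.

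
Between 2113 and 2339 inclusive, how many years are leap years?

Multiples of 4 in [2113,2339]: 56.
Of those, multiples of 100: 2 (not leap unless ÷400).
Multiples of 400: 0.
Leap years = 56 − 2 + 0 = 54.

54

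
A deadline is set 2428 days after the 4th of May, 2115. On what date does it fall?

+366 (one year; includes Feb 29, 2116) → May 4, 2116 (2062 left).
+365 (one year) → May 4, 2117 (1697 left).
+365 (one year) → May 4, 2118 (1332 left).
+365 (one year) → May 4, 2119 (967 left).
+366 (one year; includes Feb 29, 2120) → May 4, 2120 (601 left).
+365 (one year) → May 4, 2121 (236 left).
May has 31 days: +28 → Jun 1, 2121 (208 left).
Jun has 30 days: +30 → Jul 1, 2121 (178 left).
Jul has 31 days: +31 → Aug 1, 2121 (147 left).
Aug has 31 days: +31 → Sep 1, 2121 (116 left).
Sep has 30 days: +30 → Oct 1, 2121 (86 left).
Oct has 31 days: +31 → Nov 1, 2121 (55 left).
Nov has 30 days: +30 → Dec 1, 2121 (25 left).
+25 → Dec 26, 2121.

December 26, 2121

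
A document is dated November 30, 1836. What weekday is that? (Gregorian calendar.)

Wednesday

Doomsday rule: the anchor day for the 1800s is Friday. For year 36: 36÷12 = 3 r 0, and 0÷4 = 0, so 3+0+0 = 3.
Friday + 3 ≡ Monday — that's 1836's doomsday.
In November the doomsday date is Nov 7.
Nov 30 is 23 days after Nov 7; 23 mod 7 = 2, so Monday + 2 = Wednesday.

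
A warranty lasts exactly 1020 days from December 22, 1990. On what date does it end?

October 7, 1993

+365 (one year) → Dec 22, 1991 (655 left).
+366 (one year; includes Feb 29, 1992) → Dec 22, 1992 (289 left).
Dec has 31 days: +10 → Jan 1, 1993 (279 left).
Jan has 31 days: +31 → Feb 1, 1993 (248 left).
Feb has 28 days: +28 → Mar 1, 1993 (220 left).
Mar has 31 days: +31 → Apr 1, 1993 (189 left).
Apr has 30 days: +30 → May 1, 1993 (159 left).
May has 31 days: +31 → Jun 1, 1993 (128 left).
Jun has 30 days: +30 → Jul 1, 1993 (98 left).
Jul has 31 days: +31 → Aug 1, 1993 (67 left).
Aug has 31 days: +31 → Sep 1, 1993 (36 left).
Sep has 30 days: +30 → Oct 1, 1993 (6 left).
+6 → Oct 7, 1993.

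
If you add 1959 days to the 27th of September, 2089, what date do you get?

February 7, 2095

+365 (one year) → Sep 27, 2090 (1594 left).
+365 (one year) → Sep 27, 2091 (1229 left).
+366 (one year; includes Feb 29, 2092) → Sep 27, 2092 (863 left).
+365 (one year) → Sep 27, 2093 (498 left).
+365 (one year) → Sep 27, 2094 (133 left).
Sep has 30 days: +4 → Oct 1, 2094 (129 left).
Oct has 31 days: +31 → Nov 1, 2094 (98 left).
Nov has 30 days: +30 → Dec 1, 2094 (68 left).
Dec has 31 days: +31 → Jan 1, 2095 (37 left).
Jan has 31 days: +31 → Feb 1, 2095 (6 left).
+6 → Feb 7, 2095.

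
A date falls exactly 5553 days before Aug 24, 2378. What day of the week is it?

First find the weekday of Aug 24, 2378. Doomsday rule: the anchor day for the 2300s is Wednesday. For year 78: 78÷12 = 6 r 6, and 6÷4 = 1, so 6+6+1 = 13.
Wednesday + 13 ≡ Tuesday — that's 2378's doomsday.
In August the doomsday date is Aug 8.
Aug 24 is 16 days after Aug 8; 16 mod 7 = 2, so Tuesday + 2 = Thursday.
5553 mod 7 = 2, so 5553 days before a Thursday is Thursday − 2 = Tuesday.

Tuesday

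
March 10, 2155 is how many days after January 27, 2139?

Jan 27, 2139 → Jan 27, 2140: 365 days.
Jan 27, 2140 → Jan 27, 2141: 366 days (Feb 29, 2140 is in that span).
Jan 27, 2141 → Jan 27, 2142: 365 days.
Jan 27, 2142 → Jan 27, 2143: 365 days.
Jan 27, 2143 → Jan 27, 2144: 365 days.
Jan 27, 2144 → Jan 27, 2145: 366 days (Feb 29, 2144 is in that span).
Jan 27, 2145 → Jan 27, 2146: 365 days.
Jan 27, 2146 → Jan 27, 2147: 365 days.
Jan 27, 2147 → Jan 27, 2148: 365 days.
Jan 27, 2148 → Jan 27, 2149: 366 days (Feb 29, 2148 is in that span).
Jan 27, 2149 → Jan 27, 2150: 365 days.
Jan 27, 2150 → Jan 27, 2151: 365 days.
Jan 27, 2151 → Jan 27, 2152: 365 days.
Jan 27, 2152 → Jan 27, 2153: 366 days (Feb 29, 2152 is in that span).
Jan 27, 2153 → Jan 27, 2154: 365 days.
Jan 27, 2154 → Jan 27, 2155: 365 days.
Jan 27, 2155 → Feb 27, 2155: 31 days (January has 31).
Feb 27, 2155 → Mar 10, 2155: 11 days.
Total: 5886 days.

5886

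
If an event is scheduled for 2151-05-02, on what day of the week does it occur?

Sunday

January 1, 2151 is a Friday.
Jan 1, 2151 → Feb 1, 2151: 31 days (January has 31).
Feb 1, 2151 → Mar 1, 2151: 28 days (February has 28).
Mar 1, 2151 → Apr 1, 2151: 31 days (March has 31).
Apr 1, 2151 → May 1, 2151: 30 days (April has 30).
May 1, 2151 → May 2, 2151: 1 days.
Total: 121 days.
121 mod 7 = 2, so Friday + 2 = Sunday.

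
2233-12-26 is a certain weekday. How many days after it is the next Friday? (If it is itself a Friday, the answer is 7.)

Dec 26, 2233 is a Thursday.
From Thursday to the next Friday is 1 day.

1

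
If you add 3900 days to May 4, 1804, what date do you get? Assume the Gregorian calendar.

+365 (one year) → May 4, 1805 (3535 left).
+365 (one year) → May 4, 1806 (3170 left).
+365 (one year) → May 4, 1807 (2805 left).
+366 (one year; includes Feb 29, 1808) → May 4, 1808 (2439 left).
+365 (one year) → May 4, 1809 (2074 left).
+365 (one year) → May 4, 1810 (1709 left).
+365 (one year) → May 4, 1811 (1344 left).
+366 (one year; includes Feb 29, 1812) → May 4, 1812 (978 left).
+365 (one year) → May 4, 1813 (613 left).
+365 (one year) → May 4, 1814 (248 left).
May has 31 days: +28 → Jun 1, 1814 (220 left).
Jun has 30 days: +30 → Jul 1, 1814 (190 left).
Jul has 31 days: +31 → Aug 1, 1814 (159 left).
Aug has 31 days: +31 → Sep 1, 1814 (128 left).
Sep has 30 days: +30 → Oct 1, 1814 (98 left).
Oct has 31 days: +31 → Nov 1, 1814 (67 left).
Nov has 30 days: +30 → Dec 1, 1814 (37 left).
Dec has 31 days: +31 → Jan 1, 1815 (6 left).
+6 → Jan 7, 1815.

January 7, 1815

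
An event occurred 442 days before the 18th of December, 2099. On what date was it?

October 2, 2098

−365 (one year) → Dec 18, 2098 (77 left).
−18 → Nov 30, 2098 (end of Nov, 30 days; 59 left).
−30 → Oct 31, 2098 (end of Oct, 31 days; 29 left).
−29 → Oct 2, 2098.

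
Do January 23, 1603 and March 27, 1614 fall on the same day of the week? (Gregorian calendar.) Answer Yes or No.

Yes

From Jan 23, 1603 to Mar 27, 1614 is 4081 days.
4081 mod 7 = 0, so they are the same weekday.
(Jan 23, 1603 is a Thursday; Mar 27, 1614 is a Thursday.)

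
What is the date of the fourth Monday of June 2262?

June 1, 2262 is a Sunday.
The first Monday is therefore June 2 (1 days later).
The fourth Monday is 2 + 3×7 = June 23.

June 23, 2262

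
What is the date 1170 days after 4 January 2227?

March 19, 2230

+365 (one year) → Jan 4, 2228 (805 left).
+366 (one year; includes Feb 29, 2228) → Jan 4, 2229 (439 left).
+365 (one year) → Jan 4, 2230 (74 left).
Jan has 31 days: +28 → Feb 1, 2230 (46 left).
Feb has 28 days: +28 → Mar 1, 2230 (18 left).
+18 → Mar 19, 2230.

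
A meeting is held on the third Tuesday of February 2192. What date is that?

February 1, 2192 is a Wednesday.
The first Tuesday is therefore February 7 (6 days later).
The third Tuesday is 7 + 2×7 = February 21.

February 21, 2192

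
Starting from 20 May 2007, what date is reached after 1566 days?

+366 (one year; includes Feb 29, 2008) → May 20, 2008 (1200 left).
+365 (one year) → May 20, 2009 (835 left).
+365 (one year) → May 20, 2010 (470 left).
+365 (one year) → May 20, 2011 (105 left).
May has 31 days: +12 → Jun 1, 2011 (93 left).
Jun has 30 days: +30 → Jul 1, 2011 (63 left).
Jul has 31 days: +31 → Aug 1, 2011 (32 left).
Aug has 31 days: +31 → Sep 1, 2011 (1 left).
+1 → Sep 2, 2011.

September 2, 2011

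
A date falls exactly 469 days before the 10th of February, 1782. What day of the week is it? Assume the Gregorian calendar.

Feb 10, 1782 is a Sunday.
469 mod 7 = 0, so 469 days before a Sunday is Sunday − 0 = Sunday.

Sunday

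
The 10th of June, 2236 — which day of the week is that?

Doomsday rule: the anchor day for the 2200s is Friday. For year 36: 36÷12 = 3 r 0, and 0÷4 = 0, so 3+0+0 = 3.
Friday + 3 ≡ Monday — that's 2236's doomsday.
In June the doomsday date is Jun 6.
Jun 10 is 4 days after Jun 6; 4 mod 7 = 4, so Monday + 4 = Friday.

Friday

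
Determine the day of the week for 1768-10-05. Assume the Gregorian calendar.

Doomsday rule: the anchor day for the 1700s is Sunday. For year 68: 68÷12 = 5 r 8, and 8÷4 = 2, so 5+8+2 = 15.
Sunday + 15 ≡ Monday — that's 1768's doomsday.
In October the doomsday date is Oct 10.
Oct 5 is 5 days before Oct 10; 5 mod 7 = 5, so Monday − 5 = Wednesday.

Wednesday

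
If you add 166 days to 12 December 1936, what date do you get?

May 27, 1937

Dec has 31 days: +20 → Jan 1, 1937 (146 left).
Jan has 31 days: +31 → Feb 1, 1937 (115 left).
Feb has 28 days: +28 → Mar 1, 1937 (87 left).
Mar has 31 days: +31 → Apr 1, 1937 (56 left).
Apr has 30 days: +30 → May 1, 1937 (26 left).
+26 → May 27, 1937.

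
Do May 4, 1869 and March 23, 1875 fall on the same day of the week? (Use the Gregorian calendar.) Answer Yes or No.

From May 4, 1869 to Mar 23, 1875 is 2149 days.
2149 mod 7 = 0, so they are the same weekday.
(May 4, 1869 is a Tuesday; Mar 23, 1875 is a Tuesday.)

Yes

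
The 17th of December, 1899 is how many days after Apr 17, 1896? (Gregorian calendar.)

Apr 17, 1896 → Apr 17, 1897: 365 days.
Apr 17, 1897 → Apr 17, 1898: 365 days.
Apr 17, 1898 → Apr 17, 1899: 365 days.
Apr 17, 1899 → May 17, 1899: 30 days (April has 30).
May 17, 1899 → Jun 17, 1899: 31 days (May has 31).
Jun 17, 1899 → Jul 17, 1899: 30 days (June has 30).
Jul 17, 1899 → Aug 17, 1899: 31 days (July has 31).
Aug 17, 1899 → Sep 17, 1899: 31 days (August has 31).
Sep 17, 1899 → Oct 17, 1899: 30 days (September has 30).
Oct 17, 1899 → Nov 17, 1899: 31 days (October has 31).
Nov 17, 1899 → Dec 17, 1899: 30 days.
Total: 1339 days.

1339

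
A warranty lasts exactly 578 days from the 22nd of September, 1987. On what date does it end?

April 22, 1989

+366 (one year; includes Feb 29, 1988) → Sep 22, 1988 (212 left).
Sep has 30 days: +9 → Oct 1, 1988 (203 left).
Oct has 31 days: +31 → Nov 1, 1988 (172 left).
Nov has 30 days: +30 → Dec 1, 1988 (142 left).
Dec has 31 days: +31 → Jan 1, 1989 (111 left).
Jan has 31 days: +31 → Feb 1, 1989 (80 left).
Feb has 28 days: +28 → Mar 1, 1989 (52 left).
Mar has 31 days: +31 → Apr 1, 1989 (21 left).
+21 → Apr 22, 1989.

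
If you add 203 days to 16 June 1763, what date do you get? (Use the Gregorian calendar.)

January 5, 1764

Jun has 30 days: +15 → Jul 1, 1763 (188 left).
Jul has 31 days: +31 → Aug 1, 1763 (157 left).
Aug has 31 days: +31 → Sep 1, 1763 (126 left).
Sep has 30 days: +30 → Oct 1, 1763 (96 left).
Oct has 31 days: +31 → Nov 1, 1763 (65 left).
Nov has 30 days: +30 → Dec 1, 1763 (35 left).
Dec has 31 days: +31 → Jan 1, 1764 (4 left).
+4 → Jan 5, 1764.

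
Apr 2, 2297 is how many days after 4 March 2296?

Mar 4, 2296 → Apr 4, 2296: 31 days (March has 31).
Apr 4, 2296 → May 4, 2296: 30 days (April has 30).
May 4, 2296 → Jun 4, 2296: 31 days (May has 31).
Jun 4, 2296 → Jul 4, 2296: 30 days (June has 30).
Jul 4, 2296 → Aug 4, 2296: 31 days (July has 31).
Aug 4, 2296 → Sep 4, 2296: 31 days (August has 31).
Sep 4, 2296 → Oct 4, 2296: 30 days (September has 30).
Oct 4, 2296 → Nov 4, 2296: 31 days (October has 31).
Nov 4, 2296 → Dec 4, 2296: 30 days (November has 30).
Dec 4, 2296 → Jan 4, 2297: 31 days (December has 31).
Jan 4, 2297 → Feb 4, 2297: 31 days (January has 31).
Feb 4, 2297 → Mar 4, 2297: 28 days (February has 28).
Mar 4, 2297 → Apr 2, 2297: 29 days.
Total: 394 days.

394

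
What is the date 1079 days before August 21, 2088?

−366 (one year; includes Feb 29, 2088) → Aug 21, 2087 (713 left).
−365 (one year) → Aug 21, 2086 (348 left).
−21 → Jul 31, 2086 (end of Jul, 31 days; 327 left).
−31 → Jun 30, 2086 (end of Jun, 30 days; 296 left).
−30 → May 31, 2086 (end of May, 31 days; 266 left).
−31 → Apr 30, 2086 (end of Apr, 30 days; 235 left).
−30 → Mar 31, 2086 (end of Mar, 31 days; 205 left).
−31 → Feb 28, 2086 (end of Feb, 28 days; 174 left).
−28 → Jan 31, 2086 (end of Jan, 31 days; 146 left).
−31 → Dec 31, 2085 (end of Dec, 31 days; 115 left).
−31 → Nov 30, 2085 (end of Nov, 30 days; 84 left).
−30 → Oct 31, 2085 (end of Oct, 31 days; 54 left).
−31 → Sep 30, 2085 (end of Sep, 30 days; 23 left).
−23 → Sep 7, 2085.

September 7, 2085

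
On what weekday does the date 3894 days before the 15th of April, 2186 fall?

Thursday

First find the weekday of Apr 15, 2186. Doomsday rule: the anchor day for the 2100s is Sunday. For year 86: 86÷12 = 7 r 2, and 2÷4 = 0, so 7+2+0 = 9.
Sunday + 9 ≡ Tuesday — that's 2186's doomsday.
In April the doomsday date is Apr 4.
Apr 15 is 11 days after Apr 4; 11 mod 7 = 4, so Tuesday + 4 = Saturday.
3894 mod 7 = 2, so 3894 days before a Saturday is Saturday − 2 = Thursday.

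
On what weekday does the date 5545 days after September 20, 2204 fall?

First find the weekday of Sep 20, 2204. Doomsday rule: the anchor day for the 2200s is Friday. For year 04: 4÷12 = 0 r 4, and 4÷4 = 1, so 0+4+1 = 5.
Friday + 5 ≡ Wednesday — that's 2204's doomsday.
In September the doomsday date is Sep 5.
Sep 20 is 15 days after Sep 5; 15 mod 7 = 1, so Wednesday + 1 = Thursday.
5545 mod 7 = 1, so 5545 days after a Thursday is Thursday + 1 = Friday.

Friday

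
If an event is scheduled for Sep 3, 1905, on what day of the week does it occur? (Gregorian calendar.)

Sunday

Doomsday rule: the anchor day for the 1900s is Wednesday. For year 05: 5÷12 = 0 r 5, and 5÷4 = 1, so 0+5+1 = 6.
Wednesday + 6 ≡ Tuesday — that's 1905's doomsday.
In September the doomsday date is Sep 5.
Sep 3 is 2 days before Sep 5; 2 mod 7 = 2, so Tuesday − 2 = Sunday.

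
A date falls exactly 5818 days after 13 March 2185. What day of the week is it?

Monday

Mar 13, 2185 is a Sunday.
5818 mod 7 = 1, so 5818 days after a Sunday is Sunday + 1 = Monday.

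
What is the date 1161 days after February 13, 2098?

+365 (one year) → Feb 13, 2099 (796 left).
+365 (one year) → Feb 13, 2100 (431 left).
+365 (one year) → Feb 13, 2101 (66 left).
Feb has 28 days: +16 → Mar 1, 2101 (50 left).
Mar has 31 days: +31 → Apr 1, 2101 (19 left).
+19 → Apr 20, 2101.

April 20, 2101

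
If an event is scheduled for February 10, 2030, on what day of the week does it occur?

Doomsday rule: the anchor day for the 2000s is Tuesday. For year 30: 30÷12 = 2 r 6, and 6÷4 = 1, so 2+6+1 = 9.
Tuesday + 9 ≡ Thursday — that's 2030's doomsday.
In February the doomsday date is Feb 28 (2030 is not a leap year).
Feb 10 is 18 days before Feb 28; 18 mod 7 = 4, so Thursday − 4 = Sunday.

Sunday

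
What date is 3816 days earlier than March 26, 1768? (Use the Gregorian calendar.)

−366 (one year; includes Feb 29, 1768) → Mar 26, 1767 (3450 left).
−365 (one year) → Mar 26, 1766 (3085 left).
−365 (one year) → Mar 26, 1765 (2720 left).
−365 (one year) → Mar 26, 1764 (2355 left).
−366 (one year; includes Feb 29, 1764) → Mar 26, 1763 (1989 left).
−365 (one year) → Mar 26, 1762 (1624 left).
−365 (one year) → Mar 26, 1761 (1259 left).
−365 (one year) → Mar 26, 1760 (894 left).
−366 (one year; includes Feb 29, 1760) → Mar 26, 1759 (528 left).
−365 (one year) → Mar 26, 1758 (163 left).
−26 → Feb 28, 1758 (end of Feb, 28 days; 137 left).
−28 → Jan 31, 1758 (end of Jan, 31 days; 109 left).
−31 → Dec 31, 1757 (end of Dec, 31 days; 78 left).
−31 → Nov 30, 1757 (end of Nov, 30 days; 47 left).
−30 → Oct 31, 1757 (end of Oct, 31 days; 17 left).
−17 → Oct 14, 1757.

October 14, 1757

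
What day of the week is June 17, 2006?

January 1, 2006 is a Sunday.
Jan 1, 2006 → Feb 1, 2006: 31 days (January has 31).
Feb 1, 2006 → Mar 1, 2006: 28 days (February has 28).
Mar 1, 2006 → Apr 1, 2006: 31 days (March has 31).
Apr 1, 2006 → May 1, 2006: 30 days (April has 30).
May 1, 2006 → Jun 1, 2006: 31 days (May has 31).
Jun 1, 2006 → Jun 17, 2006: 16 days.
Total: 167 days.
167 mod 7 = 6, so Sunday + 6 = Saturday.

Saturday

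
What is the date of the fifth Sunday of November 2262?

November 30, 2262

November 1, 2262 is a Saturday.
The first Sunday is therefore November 2 (1 days later).
The fifth Sunday is 2 + 4×7 = November 30.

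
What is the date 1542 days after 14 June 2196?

+365 (one year) → Jun 14, 2197 (1177 left).
+365 (one year) → Jun 14, 2198 (812 left).
+365 (one year) → Jun 14, 2199 (447 left).
+365 (one year) → Jun 14, 2200 (82 left).
Jun has 30 days: +17 → Jul 1, 2200 (65 left).
Jul has 31 days: +31 → Aug 1, 2200 (34 left).
Aug has 31 days: +31 → Sep 1, 2200 (3 left).
+3 → Sep 4, 2200.

September 4, 2200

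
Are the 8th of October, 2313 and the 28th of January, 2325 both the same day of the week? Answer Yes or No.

Yes

From Oct 8, 2313 to Jan 28, 2325 is 4130 days.
4130 mod 7 = 0, so they are the same weekday.
(Oct 8, 2313 is a Wednesday; Jan 28, 2325 is a Wednesday.)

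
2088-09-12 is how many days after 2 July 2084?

Jul 2, 2084 → Jul 2, 2085: 365 days.
Jul 2, 2085 → Jul 2, 2086: 365 days.
Jul 2, 2086 → Jul 2, 2087: 365 days.
Jul 2, 2087 → Jul 2, 2088: 366 days (Feb 29, 2088 is in that span).
Jul 2, 2088 → Aug 2, 2088: 31 days (July has 31).
Aug 2, 2088 → Sep 2, 2088: 31 days (August has 31).
Sep 2, 2088 → Sep 12, 2088: 10 days.
Total: 1533 days.

1533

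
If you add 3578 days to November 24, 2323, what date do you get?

September 10, 2333

+366 (one year; includes Feb 29, 2324) → Nov 24, 2324 (3212 left).
+365 (one year) → Nov 24, 2325 (2847 left).
+365 (one year) → Nov 24, 2326 (2482 left).
+365 (one year) → Nov 24, 2327 (2117 left).
+366 (one year; includes Feb 29, 2328) → Nov 24, 2328 (1751 left).
+365 (one year) → Nov 24, 2329 (1386 left).
+365 (one year) → Nov 24, 2330 (1021 left).
+365 (one year) → Nov 24, 2331 (656 left).
+366 (one year; includes Feb 29, 2332) → Nov 24, 2332 (290 left).
Nov has 30 days: +7 → Dec 1, 2332 (283 left).
Dec has 31 days: +31 → Jan 1, 2333 (252 left).
Jan has 31 days: +31 → Feb 1, 2333 (221 left).
Feb has 28 days: +28 → Mar 1, 2333 (193 left).
Mar has 31 days: +31 → Apr 1, 2333 (162 left).
Apr has 30 days: +30 → May 1, 2333 (132 left).
May has 31 days: +31 → Jun 1, 2333 (101 left).
Jun has 30 days: +30 → Jul 1, 2333 (71 left).
Jul has 31 days: +31 → Aug 1, 2333 (40 left).
Aug has 31 days: +31 → Sep 1, 2333 (9 left).
+9 → Sep 10, 2333.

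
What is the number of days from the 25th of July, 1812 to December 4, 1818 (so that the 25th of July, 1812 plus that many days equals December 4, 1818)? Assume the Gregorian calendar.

2323

Jul 25, 1812 → Jul 25, 1813: 365 days.
Jul 25, 1813 → Jul 25, 1814: 365 days.
Jul 25, 1814 → Jul 25, 1815: 365 days.
Jul 25, 1815 → Jul 25, 1816: 366 days (Feb 29, 1816 is in that span).
Jul 25, 1816 → Jul 25, 1817: 365 days.
Jul 25, 1817 → Jul 25, 1818: 365 days.
Jul 25, 1818 → Aug 25, 1818: 31 days (July has 31).
Aug 25, 1818 → Sep 25, 1818: 31 days (August has 31).
Sep 25, 1818 → Oct 25, 1818: 30 days (September has 30).
Oct 25, 1818 → Nov 25, 1818: 31 days (October has 31).
Nov 25, 1818 → Dec 4, 1818: 9 days.
Total: 2323 days.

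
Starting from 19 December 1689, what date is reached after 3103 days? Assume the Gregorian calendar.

June 18, 1698

+365 (one year) → Dec 19, 1690 (2738 left).
+365 (one year) → Dec 19, 1691 (2373 left).
+366 (one year; includes Feb 29, 1692) → Dec 19, 1692 (2007 left).
+365 (one year) → Dec 19, 1693 (1642 left).
+365 (one year) → Dec 19, 1694 (1277 left).
+365 (one year) → Dec 19, 1695 (912 left).
+366 (one year; includes Feb 29, 1696) → Dec 19, 1696 (546 left).
+365 (one year) → Dec 19, 1697 (181 left).
Dec has 31 days: +13 → Jan 1, 1698 (168 left).
Jan has 31 days: +31 → Feb 1, 1698 (137 left).
Feb has 28 days: +28 → Mar 1, 1698 (109 left).
Mar has 31 days: +31 → Apr 1, 1698 (78 left).
Apr has 30 days: +30 → May 1, 1698 (48 left).
May has 31 days: +31 → Jun 1, 1698 (17 left).
+17 → Jun 18, 1698.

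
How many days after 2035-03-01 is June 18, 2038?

Mar 1, 2035 → Mar 1, 2036: 366 days (Feb 29, 2036 is in that span).
Mar 1, 2036 → Mar 1, 2037: 365 days.
Mar 1, 2037 → Mar 1, 2038: 365 days.
Mar 1, 2038 → Apr 1, 2038: 31 days (March has 31).
Apr 1, 2038 → May 1, 2038: 30 days (April has 30).
May 1, 2038 → Jun 1, 2038: 31 days (May has 31).
Jun 1, 2038 → Jun 18, 2038: 17 days.
Total: 1205 days.

1205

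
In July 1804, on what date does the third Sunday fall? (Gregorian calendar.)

July 1, 1804 is a Sunday.
The first Sunday is therefore July 1 (same day).
The third Sunday is 1 + 2×7 = July 15.

July 15, 1804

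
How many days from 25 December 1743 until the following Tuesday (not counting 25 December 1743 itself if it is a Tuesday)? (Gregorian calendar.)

6

Dec 25, 1743 is a Wednesday.
From Wednesday to the next Tuesday is 6 days.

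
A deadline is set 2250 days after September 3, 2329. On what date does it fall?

+365 (one year) → Sep 3, 2330 (1885 left).
+365 (one year) → Sep 3, 2331 (1520 left).
+366 (one year; includes Feb 29, 2332) → Sep 3, 2332 (1154 left).
+365 (one year) → Sep 3, 2333 (789 left).
+365 (one year) → Sep 3, 2334 (424 left).
+365 (one year) → Sep 3, 2335 (59 left).
Sep has 30 days: +28 → Oct 1, 2335 (31 left).
Oct has 31 days: +31 → Nov 1, 2335 (0 left).

November 1, 2335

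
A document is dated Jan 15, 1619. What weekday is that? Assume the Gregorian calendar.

Doomsday rule: the anchor day for the 1600s is Tuesday. For year 19: 19÷12 = 1 r 7, and 7÷4 = 1, so 1+7+1 = 9.
Tuesday + 9 ≡ Thursday — that's 1619's doomsday.
In January the doomsday date is Jan 3 (1619 is not a leap year).
Jan 15 is 12 days after Jan 3; 12 mod 7 = 5, so Thursday + 5 = Tuesday.

Tuesday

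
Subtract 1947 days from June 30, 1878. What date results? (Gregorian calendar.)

March 1, 1873

−365 (one year) → Jun 30, 1877 (1582 left).
−365 (one year) → Jun 30, 1876 (1217 left).
−366 (one year; includes Feb 29, 1876) → Jun 30, 1875 (851 left).
−365 (one year) → Jun 30, 1874 (486 left).
−365 (one year) → Jun 30, 1873 (121 left).
−30 → May 31, 1873 (end of May, 31 days; 91 left).
−31 → Apr 30, 1873 (end of Apr, 30 days; 60 left).
−30 → Mar 31, 1873 (end of Mar, 31 days; 30 left).
−30 → Mar 1, 1873.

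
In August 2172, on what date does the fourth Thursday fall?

August 27, 2172

August 1, 2172 is a Saturday.
The first Thursday is therefore August 6 (5 days later).
The fourth Thursday is 6 + 3×7 = August 27.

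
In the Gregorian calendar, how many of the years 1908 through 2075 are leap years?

Multiples of 4 in [1908,2075]: 42.
Of those, multiples of 100: 1 (not leap unless ÷400).
Multiples of 400: 1.
Leap years = 42 − 1 + 1 = 42.

42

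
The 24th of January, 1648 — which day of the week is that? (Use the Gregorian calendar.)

Friday

Doomsday rule: the anchor day for the 1600s is Tuesday. For year 48: 48÷12 = 4 r 0, and 0÷4 = 0, so 4+0+0 = 4.
Tuesday + 4 ≡ Saturday — that's 1648's doomsday.
In January the doomsday date is Jan 4 (1648 is a leap year (divisible by 4)).
Jan 24 is 20 days after Jan 4; 20 mod 7 = 6, so Saturday + 6 = Friday.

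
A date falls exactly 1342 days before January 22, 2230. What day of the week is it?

Sunday

Jan 22, 2230 is a Friday.
1342 mod 7 = 5, so 1342 days before a Friday is Friday − 5 = Sunday.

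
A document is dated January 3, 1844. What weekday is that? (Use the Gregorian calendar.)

Wednesday

Doomsday rule: the anchor day for the 1800s is Friday. For year 44: 44÷12 = 3 r 8, and 8÷4 = 2, so 3+8+2 = 13.
Friday + 13 ≡ Thursday — that's 1844's doomsday.
In January the doomsday date is Jan 4 (1844 is a leap year (divisible by 4)).
Jan 3 is 1 day before Jan 4; 1 mod 7 = 1, so Thursday − 1 = Wednesday.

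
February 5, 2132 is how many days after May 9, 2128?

May 9, 2128 → May 9, 2129: 365 days.
May 9, 2129 → May 9, 2130: 365 days.
May 9, 2130 → May 9, 2131: 365 days.
May 9, 2131 → Jun 9, 2131: 31 days (May has 31).
Jun 9, 2131 → Jul 9, 2131: 30 days (June has 30).
Jul 9, 2131 → Aug 9, 2131: 31 days (July has 31).
Aug 9, 2131 → Sep 9, 2131: 31 days (August has 31).
Sep 9, 2131 → Oct 9, 2131: 30 days (September has 30).
Oct 9, 2131 → Nov 9, 2131: 31 days (October has 31).
Nov 9, 2131 → Dec 9, 2131: 30 days (November has 30).
Dec 9, 2131 → Jan 9, 2132: 31 days (December has 31).
Jan 9, 2132 → Feb 5, 2132: 27 days.
Total: 1367 days.

1367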